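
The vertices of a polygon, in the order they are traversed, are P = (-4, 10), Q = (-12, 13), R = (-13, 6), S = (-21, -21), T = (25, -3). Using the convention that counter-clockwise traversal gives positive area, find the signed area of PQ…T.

695

Σ = (68) + (97) + (399) + (588) + (238) = 1390
Signed area = Σ/2 = 695 (positive ⇒ counter-clockwise traversal).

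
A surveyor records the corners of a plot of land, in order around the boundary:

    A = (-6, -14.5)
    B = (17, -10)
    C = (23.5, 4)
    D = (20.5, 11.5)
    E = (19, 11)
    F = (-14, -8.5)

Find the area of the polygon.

Apply the shoelace (surveyor's) formula: 2A = Σ (x_i·y_{i+1} − x_{i+1}·y_i), indices taken mod 6.
A→B: (-6)(-10) − (17)(-14.5) = 306.5
B→C: (17)(4) − (23.5)(-10) = 303
C→D: (23.5)(11.5) − (20.5)(4) = 188.25
D→E: (20.5)(11) − (19)(11.5) = 7
E→F: (19)(-8.5) − (-14)(11) = -7.5
F→A: (-14)(-14.5) − (-6)(-8.5) = 152
Σ = 949.25
Area = |Σ|/2 = 474.625.

474.625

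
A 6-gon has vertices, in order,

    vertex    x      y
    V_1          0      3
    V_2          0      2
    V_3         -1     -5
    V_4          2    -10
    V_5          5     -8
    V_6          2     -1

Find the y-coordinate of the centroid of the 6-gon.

-335/73

Apply the shoelace (surveyor's) formula. First the cross-terms c_i = x_i·y_{i+1} − x_{i+1}·y_i:
  0, 2, 20, 34, 11, 6  ⇒  2A = 73, A = 36.5.
Then Σ (y_i + y_{i+1})·c_i = -1005, so ȳ = -1005 / (6·36.5) = -335/73.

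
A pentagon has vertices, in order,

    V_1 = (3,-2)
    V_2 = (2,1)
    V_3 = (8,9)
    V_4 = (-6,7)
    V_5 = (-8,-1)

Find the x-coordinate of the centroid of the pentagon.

-38/39

Apply the shoelace formula. First the cross-terms c_i = x_i·y_{i+1} − x_{i+1}·y_i:
  7, 10, 110, 62, 19  ⇒  2A = 208, A = 104.
Then Σ (x_i + x_{i+1})·c_i = -608, so x̄ = -608 / (6·104) = -38/39.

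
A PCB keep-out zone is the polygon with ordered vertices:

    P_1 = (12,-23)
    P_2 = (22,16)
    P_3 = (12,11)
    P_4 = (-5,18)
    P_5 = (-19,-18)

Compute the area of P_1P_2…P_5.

1052

Apply the surveyor's formula: 2A = Σ (x_i·y_{i+1} − x_{i+1}·y_i), indices taken mod 5.
Σ = (698) + (50) + (271) + (432) + (653) = 2104
Area = |Σ|/2 = 1052.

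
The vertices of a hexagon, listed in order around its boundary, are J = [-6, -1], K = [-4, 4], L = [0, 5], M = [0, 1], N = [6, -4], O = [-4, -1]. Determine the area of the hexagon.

39

Apply Gauss's area formula: 2A = Σ (x_i·y_{i+1} − x_{i+1}·y_i), indices taken mod 6.
Σ = (-28) + (-20) + (0) + (-6) + (-22) + (-2) = -78
Area = |Σ|/2 = 39.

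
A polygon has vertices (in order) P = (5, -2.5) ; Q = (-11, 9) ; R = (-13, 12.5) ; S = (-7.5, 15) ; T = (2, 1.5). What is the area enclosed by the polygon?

79

P→Q: (5)(9) − (-11)(-2.5) = 17.5
Q→R: (-11)(12.5) − (-13)(9) = -20.5
R→S: (-13)(15) − (-7.5)(12.5) = -101.25
S→T: (-7.5)(1.5) − (2)(15) = -41.25
T→P: (2)(-2.5) − (5)(1.5) = -12.5
Σ = -158
Area = |Σ|/2 = 79.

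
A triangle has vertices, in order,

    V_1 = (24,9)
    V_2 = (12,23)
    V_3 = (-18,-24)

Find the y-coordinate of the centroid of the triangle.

Apply the shoelace formula. First the cross-terms c_i = x_i·y_{i+1} − x_{i+1}·y_i:
  444, 126, 414  ⇒  2A = 984, A = 492.
Then Σ (y_i + y_{i+1})·c_i = 7872, so ȳ = 7872 / (6·492) = 8/3.

8/3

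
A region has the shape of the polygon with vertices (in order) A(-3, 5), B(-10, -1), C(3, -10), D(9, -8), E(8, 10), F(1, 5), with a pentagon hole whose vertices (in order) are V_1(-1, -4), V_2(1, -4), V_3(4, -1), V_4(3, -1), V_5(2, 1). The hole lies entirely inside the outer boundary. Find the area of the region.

Outer boundary:
Apply the shoelace (surveyor's) formula: 2A = Σ (x_i·y_{i+1} − x_{i+1}·y_i), indices taken mod 6.
Σ = (53) + (103) + (66) + (154) + (30) + (20) = 426
Area = |Σ|/2 = 213.
Hole:
Apply the shoelace (surveyor's) formula: 2A = Σ (x_i·y_{i+1} − x_{i+1}·y_i), indices taken mod 5.
Σ = (8) + (15) + (-1) + (5) + (-7) = 20
Area = |Σ|/2 = 10.
Net area = 213 − 10 = 203.

203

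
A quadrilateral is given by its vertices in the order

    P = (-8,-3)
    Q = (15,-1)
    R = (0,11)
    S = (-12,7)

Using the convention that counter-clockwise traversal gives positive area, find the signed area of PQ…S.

Apply the shoelace (surveyor's) formula: 2A = Σ (x_i·y_{i+1} − x_{i+1}·y_i), indices taken mod 4.
P→Q: (-8)(-1) − (15)(-3) = 53
Q→R: (15)(11) − (0)(-1) = 165
R→S: (0)(7) − (-12)(11) = 132
S→P: (-12)(-3) − (-8)(7) = 92
Σ = 442
Signed area = Σ/2 = 221 (positive ⇒ counter-clockwise traversal).

221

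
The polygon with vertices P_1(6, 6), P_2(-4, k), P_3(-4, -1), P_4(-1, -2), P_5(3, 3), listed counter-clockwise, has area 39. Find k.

4

The doubled signed area Σ (x_i y_{i+1} − x_{i+1} y_i) is linear in k.
With k=0 it equals 38; the coefficient of k is 10 (from the two edges through P_2).
So 10·k + 38 = 2·39 = 78 ⇒ k = 4.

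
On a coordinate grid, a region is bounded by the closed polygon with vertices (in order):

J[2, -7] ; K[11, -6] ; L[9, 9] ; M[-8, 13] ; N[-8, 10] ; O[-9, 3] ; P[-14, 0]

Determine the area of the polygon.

318.5

Apply the shoelace (surveyor's) formula: 2A = Σ (x_i·y_{i+1} − x_{i+1}·y_i), indices taken mod 7.
Cross-terms: 65, 153, 189, 24, 66, 42, 98  ⇒  Σ = 637
Area = |Σ|/2 = 318.5.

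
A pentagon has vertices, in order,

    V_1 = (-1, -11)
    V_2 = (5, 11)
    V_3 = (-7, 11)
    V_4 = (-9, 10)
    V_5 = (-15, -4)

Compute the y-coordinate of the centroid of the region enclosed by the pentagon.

Apply the shoelace formula. First the cross-terms c_i = x_i·y_{i+1} − x_{i+1}·y_i:
  44, 132, 29, 186, 161  ⇒  2A = 552, A = 276.
Then Σ (y_i + y_{i+1})·c_i = 2214, so ȳ = 2214 / (6·276) = 123/92.

123/92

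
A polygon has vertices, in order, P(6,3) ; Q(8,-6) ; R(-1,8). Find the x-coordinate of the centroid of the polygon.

Apply the surveyor's formula. First the cross-terms c_i = x_i·y_{i+1} − x_{i+1}·y_i:
  -60, 58, -51  ⇒  2A = -53, A = -26.5.
Then Σ (x_i + x_{i+1})·c_i = -689, so x̄ = -689 / (6·(-26.5)) = 13/3.

13/3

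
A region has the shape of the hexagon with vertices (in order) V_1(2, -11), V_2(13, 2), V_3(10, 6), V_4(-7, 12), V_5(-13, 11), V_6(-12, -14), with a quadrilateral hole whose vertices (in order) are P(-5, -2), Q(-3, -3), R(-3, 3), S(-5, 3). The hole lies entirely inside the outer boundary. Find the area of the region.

449

Outer boundary:
V_1→V_2: (2)(2) − (13)(-11) = 147
V_2→V_3: (13)(6) − (10)(2) = 58
V_3→V_4: (10)(12) − (-7)(6) = 162
V_4→V_5: (-7)(11) − (-13)(12) = 79
V_5→V_6: (-13)(-14) − (-12)(11) = 314
V_6→V_1: (-12)(-11) − (2)(-14) = 160
Σ = 920
Area = |Σ|/2 = 460.
Hole:
Apply the surveyor's formula: 2A = Σ (x_i·y_{i+1} − x_{i+1}·y_i), indices taken mod 4.
Σ = (9) + (-18) + (6) + (25) = 22
Area = |Σ|/2 = 11.
Net area = 460 − 11 = 449.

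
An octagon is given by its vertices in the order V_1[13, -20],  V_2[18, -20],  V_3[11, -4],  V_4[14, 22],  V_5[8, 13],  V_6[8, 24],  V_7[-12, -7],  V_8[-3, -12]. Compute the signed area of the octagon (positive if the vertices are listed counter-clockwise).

605.5

Cross-terms: 100, 148, 298, 6, 88, 232, 123, 216  ⇒  Σ = 1211
Signed area = Σ/2 = 605.5 (positive ⇒ counter-clockwise traversal).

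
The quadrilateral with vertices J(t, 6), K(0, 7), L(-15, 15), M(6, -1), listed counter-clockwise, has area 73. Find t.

The doubled signed area Σ (x_i y_{i+1} − x_{i+1} y_i) is linear in t.
With t=0 it equals 66; the coefficient of t is 8 (from the two edges through J).
So 8·t + 66 = 2·73 = 146 ⇒ t = 10.

10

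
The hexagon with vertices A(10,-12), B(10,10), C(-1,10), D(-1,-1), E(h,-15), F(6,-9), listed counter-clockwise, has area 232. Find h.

0

The doubled signed area Σ (x_i y_{i+1} − x_{i+1} y_i) is linear in h.
With h=0 it equals 464; the coefficient of h is -8 (from the two edges through E).
So -8·h + 464 = 2·232 = 464 ⇒ h = 0.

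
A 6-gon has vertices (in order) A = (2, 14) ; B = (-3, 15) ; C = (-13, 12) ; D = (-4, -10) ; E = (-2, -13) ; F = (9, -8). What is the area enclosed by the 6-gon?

358

Apply the shoelace (surveyor's) formula: 2A = Σ (x_i·y_{i+1} − x_{i+1}·y_i), indices taken mod 6.
Cross-terms: 72, 159, 178, 32, 133, 142  ⇒  Σ = 716
Area = |Σ|/2 = 358.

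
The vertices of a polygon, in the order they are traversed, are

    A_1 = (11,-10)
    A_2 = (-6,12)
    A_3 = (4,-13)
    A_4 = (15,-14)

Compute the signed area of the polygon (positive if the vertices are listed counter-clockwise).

Σ = (72) + (30) + (139) + (4) = 245
Signed area = Σ/2 = 122.5 (positive ⇒ counter-clockwise traversal).

122.5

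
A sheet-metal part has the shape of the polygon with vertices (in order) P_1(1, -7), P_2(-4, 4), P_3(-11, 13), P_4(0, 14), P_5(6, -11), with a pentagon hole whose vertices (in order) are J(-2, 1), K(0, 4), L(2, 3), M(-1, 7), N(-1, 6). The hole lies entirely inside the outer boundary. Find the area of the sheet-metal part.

Outer boundary:
Apply Gauss's area formula: 2A = Σ (x_i·y_{i+1} − x_{i+1}·y_i), indices taken mod 5.
Σ = (-24) + (-8) + (-154) + (-84) + (-31) = -301
Area = |Σ|/2 = 150.5.
Hole:
Apply Gauss's area formula: 2A = Σ (x_i·y_{i+1} − x_{i+1}·y_i), indices taken mod 5.
J→K: (-2)(4) − (0)(1) = -8
K→L: (0)(3) − (2)(4) = -8
L→M: (2)(7) − (-1)(3) = 17
M→N: (-1)(6) − (-1)(7) = 1
N→J: (-1)(1) − (-2)(6) = 11
Σ = 13
Area = |Σ|/2 = 6.5.
Net area = 150.5 − 6.5 = 144.

144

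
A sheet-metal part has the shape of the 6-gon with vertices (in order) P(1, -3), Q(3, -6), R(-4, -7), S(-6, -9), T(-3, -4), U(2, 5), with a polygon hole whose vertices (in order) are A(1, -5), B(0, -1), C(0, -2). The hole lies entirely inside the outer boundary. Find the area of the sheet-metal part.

34

Outer boundary:
Σ = (3) + (-45) + (-6) + (-3) + (-7) + (-11) = -69
Area = |Σ|/2 = 34.5.
Hole:
Σ = (-1) + (0) + (2) = 1
Area = |Σ|/2 = 0.5.
Net area = 34.5 − 0.5 = 34.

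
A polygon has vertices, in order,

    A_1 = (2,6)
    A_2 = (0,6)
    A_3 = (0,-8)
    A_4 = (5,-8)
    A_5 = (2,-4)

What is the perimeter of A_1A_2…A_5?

|A_1A_2| = √((-2)² + (0)²) = √4 = 2
|A_2A_3| = √((0)² + (-14)²) = √196 = 14
|A_3A_4| = √((5)² + (0)²) = √25 = 5
|A_4A_5| = √((-3)² + (4)²) = √25 = 5
|A_5A_1| = √((0)² + (10)²) = √100 = 10
Perimeter = 2 + 14 + 5 + 5 + 10 = 36.

36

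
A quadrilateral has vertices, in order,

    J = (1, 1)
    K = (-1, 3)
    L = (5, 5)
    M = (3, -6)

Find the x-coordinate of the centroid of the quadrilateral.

101/39

Apply the shoelace (surveyor's) formula. First the cross-terms c_i = x_i·y_{i+1} − x_{i+1}·y_i:
  4, -20, -45, 9  ⇒  2A = -52, A = -26.
Then Σ (x_i + x_{i+1})·c_i = -404, so x̄ = -404 / (6·(-26)) = 101/39.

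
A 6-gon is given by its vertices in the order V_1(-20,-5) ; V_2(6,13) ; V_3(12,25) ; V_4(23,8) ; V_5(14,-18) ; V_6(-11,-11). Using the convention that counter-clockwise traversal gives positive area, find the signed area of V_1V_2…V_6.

Apply the surveyor's formula: 2A = Σ (x_i·y_{i+1} − x_{i+1}·y_i), indices taken mod 6.
Σ = (-230) + (-6) + (-479) + (-526) + (-352) + (-165) = -1758
Signed area = Σ/2 = -879 (negative ⇒ clockwise traversal).

-879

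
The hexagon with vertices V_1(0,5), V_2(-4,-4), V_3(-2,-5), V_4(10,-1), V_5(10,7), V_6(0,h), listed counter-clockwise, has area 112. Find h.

6

Write out the shoelace sum; only the two edges meeting at V_6 involve h:
2·Area = [(10·h − 0·7) + (0·5 − 0·h)] + 164
       = 10·h + 164 = 224
⇒ h = 6.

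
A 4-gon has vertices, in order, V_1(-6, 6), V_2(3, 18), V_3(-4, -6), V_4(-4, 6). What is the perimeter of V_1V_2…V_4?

54

|V_1V_2| = √((9)² + (12)²) = √225 = 15
|V_2V_3| = √((-7)² + (-24)²) = √625 = 25
|V_3V_4| = √((0)² + (12)²) = √144 = 12
|V_4V_1| = √((-2)² + (0)²) = √4 = 2
Perimeter = 15 + 25 + 12 + 2 = 54.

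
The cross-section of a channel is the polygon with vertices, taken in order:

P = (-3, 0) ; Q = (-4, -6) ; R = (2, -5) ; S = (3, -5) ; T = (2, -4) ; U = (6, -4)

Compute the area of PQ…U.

28.5

Σ = (18) + (32) + (5) + (-2) + (16) + (-12) = 57
Area = |Σ|/2 = 28.5.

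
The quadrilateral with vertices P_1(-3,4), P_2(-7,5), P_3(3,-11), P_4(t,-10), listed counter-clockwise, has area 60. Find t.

The doubled signed area Σ (x_i y_{i+1} − x_{i+1} y_i) is linear in t.
With t=0 it equals 15; the coefficient of t is 15 (from the two edges through P_4).
So 15·t + 15 = 2·60 = 120 ⇒ t = 7.

7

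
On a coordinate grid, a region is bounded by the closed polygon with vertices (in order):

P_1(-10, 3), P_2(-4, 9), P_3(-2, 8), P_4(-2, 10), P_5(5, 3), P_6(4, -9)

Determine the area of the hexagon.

Apply the surveyor's formula: 2A = Σ (x_i·y_{i+1} − x_{i+1}·y_i), indices taken mod 6.
Cross-terms: -78, -14, -4, -56, -57, -78  ⇒  Σ = -287
Area = |Σ|/2 = 143.5.

143.5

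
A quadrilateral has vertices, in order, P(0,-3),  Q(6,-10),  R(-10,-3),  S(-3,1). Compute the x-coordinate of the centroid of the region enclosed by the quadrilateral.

-80/33

Apply Gauss's area formula. First the cross-terms c_i = x_i·y_{i+1} − x_{i+1}·y_i:
  18, -118, -19, 9  ⇒  2A = -110, A = -55.
Then Σ (x_i + x_{i+1})·c_i = 800, so x̄ = 800 / (6·(-55)) = -80/33.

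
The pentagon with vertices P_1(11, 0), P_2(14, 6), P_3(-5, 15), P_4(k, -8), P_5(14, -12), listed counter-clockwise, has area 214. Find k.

The doubled signed area Σ (x_i y_{i+1} − x_{i+1} y_i) is linear in k.
With k=0 it equals 590; the coefficient of k is -27 (from the two edges through P_4).
So -27·k + 590 = 2·214 = 428 ⇒ k = 6.

6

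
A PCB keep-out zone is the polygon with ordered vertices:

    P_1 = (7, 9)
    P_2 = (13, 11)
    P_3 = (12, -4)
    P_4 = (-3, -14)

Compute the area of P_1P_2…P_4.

166.5

Apply the surveyor's formula: 2A = Σ (x_i·y_{i+1} − x_{i+1}·y_i), indices taken mod 4.
P_1→P_2: (7)(11) − (13)(9) = -40
P_2→P_3: (13)(-4) − (12)(11) = -184
P_3→P_4: (12)(-14) − (-3)(-4) = -180
P_4→P_1: (-3)(9) − (7)(-14) = 71
Σ = -333
Area = |Σ|/2 = 166.5.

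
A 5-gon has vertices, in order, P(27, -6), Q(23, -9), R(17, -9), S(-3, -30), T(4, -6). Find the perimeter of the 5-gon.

88

|PQ| = √((-4)² + (-3)²) = √25 = 5
|QR| = √((-6)² + (0)²) = √36 = 6
|RS| = √((-20)² + (-21)²) = √841 = 29
|ST| = √((7)² + (24)²) = √625 = 25
|TP| = √((23)² + (0)²) = √529 = 23
Perimeter = 5 + 6 + 29 + 25 + 23 = 88.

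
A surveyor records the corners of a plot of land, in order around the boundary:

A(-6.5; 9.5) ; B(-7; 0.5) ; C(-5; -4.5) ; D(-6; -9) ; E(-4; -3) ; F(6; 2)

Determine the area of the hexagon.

88.625

Apply Gauss's area formula: 2A = Σ (x_i·y_{i+1} − x_{i+1}·y_i), indices taken mod 6.
Σ = (63.25) + (34) + (18) + (-18) + (10) + (70) = 177.25
Area = |Σ|/2 = 88.625.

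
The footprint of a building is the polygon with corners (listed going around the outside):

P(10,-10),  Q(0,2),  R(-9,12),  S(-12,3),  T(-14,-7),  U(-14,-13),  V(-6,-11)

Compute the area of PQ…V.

Apply the shoelace formula: 2A = Σ (x_i·y_{i+1} − x_{i+1}·y_i), indices taken mod 7.
Σ = (20) + (18) + (117) + (126) + (84) + (76) + (170) = 611
Area = |Σ|/2 = 305.5.

305.5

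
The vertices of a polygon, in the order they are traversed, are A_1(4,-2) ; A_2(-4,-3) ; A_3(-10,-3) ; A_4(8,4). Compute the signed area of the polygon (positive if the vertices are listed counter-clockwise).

Apply the shoelace (surveyor's) formula: 2A = Σ (x_i·y_{i+1} − x_{i+1}·y_i), indices taken mod 4.
Σ = (-20) + (-18) + (-16) + (-32) = -86
Signed area = Σ/2 = -43 (negative ⇒ clockwise traversal).

-43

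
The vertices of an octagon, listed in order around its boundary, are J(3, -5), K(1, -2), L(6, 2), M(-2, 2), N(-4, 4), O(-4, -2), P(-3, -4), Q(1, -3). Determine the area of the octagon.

Apply the shoelace (surveyor's) formula: 2A = Σ (x_i·y_{i+1} − x_{i+1}·y_i), indices taken mod 8.
Σ = (-1) + (14) + (16) + (0) + (24) + (10) + (13) + (4) = 80
Area = |Σ|/2 = 40.

40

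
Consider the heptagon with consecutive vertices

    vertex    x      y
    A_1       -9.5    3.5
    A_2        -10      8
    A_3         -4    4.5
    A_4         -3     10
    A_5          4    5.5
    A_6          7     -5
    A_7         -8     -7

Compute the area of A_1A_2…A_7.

189.5

Apply Gauss's area formula: 2A = Σ (x_i·y_{i+1} − x_{i+1}·y_i), indices taken mod 7.
Σ = (-41) + (-13) + (-26.5) + (-56.5) + (-58.5) + (-89) + (-94.5) = -379
Area = |Σ|/2 = 189.5.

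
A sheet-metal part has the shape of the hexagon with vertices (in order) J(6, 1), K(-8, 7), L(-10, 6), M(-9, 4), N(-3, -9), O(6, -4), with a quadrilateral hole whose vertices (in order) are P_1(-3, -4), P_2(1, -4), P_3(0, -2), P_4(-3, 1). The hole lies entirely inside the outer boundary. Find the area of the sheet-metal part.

126

Outer boundary:
Apply the surveyor's formula: 2A = Σ (x_i·y_{i+1} − x_{i+1}·y_i), indices taken mod 6.
Σ = (50) + (22) + (14) + (93) + (66) + (30) = 275
Area = |Σ|/2 = 137.5.
Hole:
Apply the shoelace formula: 2A = Σ (x_i·y_{i+1} − x_{i+1}·y_i), indices taken mod 4.
P_1→P_2: (-3)(-4) − (1)(-4) = 16
P_2→P_3: (1)(-2) − (0)(-4) = -2
P_3→P_4: (0)(1) − (-3)(-2) = -6
P_4→P_1: (-3)(-4) − (-3)(1) = 15
Σ = 23
Area = |Σ|/2 = 11.5.
Net area = 137.5 − 11.5 = 126.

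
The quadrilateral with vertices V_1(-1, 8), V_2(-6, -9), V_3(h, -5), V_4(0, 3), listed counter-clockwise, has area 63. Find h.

The doubled signed area Σ (x_i y_{i+1} − x_{i+1} y_i) is linear in h.
With h=0 it equals 90; the coefficient of h is 12 (from the two edges through V_3).
So 12·h + 90 = 2·63 = 126 ⇒ h = 3.

3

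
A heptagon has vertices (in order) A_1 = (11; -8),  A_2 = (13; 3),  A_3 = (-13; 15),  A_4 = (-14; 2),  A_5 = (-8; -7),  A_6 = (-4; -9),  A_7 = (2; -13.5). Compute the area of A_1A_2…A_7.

458.75

A_1→A_2: (11)(3) − (13)(-8) = 137
A_2→A_3: (13)(15) − (-13)(3) = 234
A_3→A_4: (-13)(2) − (-14)(15) = 184
A_4→A_5: (-14)(-7) − (-8)(2) = 114
A_5→A_6: (-8)(-9) − (-4)(-7) = 44
A_6→A_7: (-4)(-13.5) − (2)(-9) = 72
A_7→A_1: (2)(-8) − (11)(-13.5) = 132.5
Σ = 917.5
Area = |Σ|/2 = 458.75.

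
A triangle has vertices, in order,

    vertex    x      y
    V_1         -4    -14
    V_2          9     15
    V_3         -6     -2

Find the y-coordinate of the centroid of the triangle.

-1/3

Apply the shoelace (surveyor's) formula. First the cross-terms c_i = x_i·y_{i+1} − x_{i+1}·y_i:
  66, 72, 76  ⇒  2A = 214, A = 107.
Then Σ (y_i + y_{i+1})·c_i = -214, so ȳ = -214 / (6·107) = -1/3.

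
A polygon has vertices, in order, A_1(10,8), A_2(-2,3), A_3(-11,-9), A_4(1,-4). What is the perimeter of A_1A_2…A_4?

56

|A_1A_2| = √((-12)² + (-5)²) = √169 = 13
|A_2A_3| = √((-9)² + (-12)²) = √225 = 15
|A_3A_4| = √((12)² + (5)²) = √169 = 13
|A_4A_1| = √((9)² + (12)²) = √225 = 15
Perimeter = 13 + 15 + 13 + 15 = 56.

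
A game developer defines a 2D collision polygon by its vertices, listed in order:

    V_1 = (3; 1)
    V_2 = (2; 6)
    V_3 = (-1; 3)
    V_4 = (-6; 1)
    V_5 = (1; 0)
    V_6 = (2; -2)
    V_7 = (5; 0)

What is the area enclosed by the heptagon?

V_1→V_2: (3)(6) − (2)(1) = 16
V_2→V_3: (2)(3) − (-1)(6) = 12
V_3→V_4: (-1)(1) − (-6)(3) = 17
V_4→V_5: (-6)(0) − (1)(1) = -1
V_5→V_6: (1)(-2) − (2)(0) = -2
V_6→V_7: (2)(0) − (5)(-2) = 10
V_7→V_1: (5)(1) − (3)(0) = 5
Σ = 57
Area = |Σ|/2 = 28.5.

28.5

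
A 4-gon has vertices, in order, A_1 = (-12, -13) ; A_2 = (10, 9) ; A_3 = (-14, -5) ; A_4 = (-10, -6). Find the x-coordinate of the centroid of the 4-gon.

-244/57

Apply the shoelace formula. First the cross-terms c_i = x_i·y_{i+1} − x_{i+1}·y_i:
  22, 76, 34, 58  ⇒  2A = 190, A = 95.
Then Σ (x_i + x_{i+1})·c_i = -2440, so x̄ = -2440 / (6·95) = -244/57.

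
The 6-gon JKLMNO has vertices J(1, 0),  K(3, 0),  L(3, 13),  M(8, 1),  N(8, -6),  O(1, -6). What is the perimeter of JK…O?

|JK| = √((2)² + (0)²) = √4 = 2
|KL| = √((0)² + (13)²) = √169 = 13
|LM| = √((5)² + (-12)²) = √169 = 13
|MN| = √((0)² + (-7)²) = √49 = 7
|NO| = √((-7)² + (0)²) = √49 = 7
|OJ| = √((0)² + (6)²) = √36 = 6
Perimeter = 2 + 13 + 13 + 7 + 7 + 6 = 48.

48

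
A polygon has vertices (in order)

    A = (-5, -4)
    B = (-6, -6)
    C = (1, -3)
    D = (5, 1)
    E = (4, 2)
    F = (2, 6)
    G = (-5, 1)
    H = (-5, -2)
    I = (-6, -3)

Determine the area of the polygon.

65.5

Apply Gauss's area formula: 2A = Σ (x_i·y_{i+1} − x_{i+1}·y_i), indices taken mod 9.
Σ = (6) + (24) + (16) + (6) + (20) + (32) + (15) + (3) + (9) = 131
Area = |Σ|/2 = 65.5.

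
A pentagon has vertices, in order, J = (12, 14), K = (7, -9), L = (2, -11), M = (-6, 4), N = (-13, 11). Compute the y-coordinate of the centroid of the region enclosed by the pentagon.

Apply Gauss's area formula. First the cross-terms c_i = x_i·y_{i+1} − x_{i+1}·y_i:
  -206, -59, -58, -14, -314  ⇒  2A = -651, A = -325.5.
Then Σ (y_i + y_{i+1})·c_i = -7504, so ȳ = -7504 / (6·(-325.5)) = 1072/279.

1072/279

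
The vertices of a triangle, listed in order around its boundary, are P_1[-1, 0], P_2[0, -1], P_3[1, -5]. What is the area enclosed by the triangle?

Apply the surveyor's formula: 2A = Σ (x_i·y_{i+1} − x_{i+1}·y_i), indices taken mod 3.
Cross-terms: 1, 1, -5  ⇒  Σ = -3
Area = |Σ|/2 = 1.5.

1.5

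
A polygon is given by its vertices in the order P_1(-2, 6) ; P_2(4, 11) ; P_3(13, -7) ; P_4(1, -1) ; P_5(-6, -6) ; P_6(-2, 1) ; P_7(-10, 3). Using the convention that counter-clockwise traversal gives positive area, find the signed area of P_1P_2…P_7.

-151.5

Apply Gauss's area formula: 2A = Σ (x_i·y_{i+1} − x_{i+1}·y_i), indices taken mod 7.
Cross-terms: -46, -171, -6, -12, -18, 4, -54  ⇒  Σ = -303
Signed area = Σ/2 = -151.5 (negative ⇒ clockwise traversal).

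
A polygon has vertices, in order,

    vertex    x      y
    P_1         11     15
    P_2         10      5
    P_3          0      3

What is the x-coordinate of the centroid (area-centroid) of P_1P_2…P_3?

7

Apply Gauss's area formula. First the cross-terms c_i = x_i·y_{i+1} − x_{i+1}·y_i:
  -95, 30, -33  ⇒  2A = -98, A = -49.
Then Σ (x_i + x_{i+1})·c_i = -2058, so x̄ = -2058 / (6·(-49)) = 7.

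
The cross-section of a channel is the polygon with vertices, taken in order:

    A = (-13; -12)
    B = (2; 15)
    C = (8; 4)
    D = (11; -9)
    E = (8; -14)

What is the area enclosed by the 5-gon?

379.5

Apply the shoelace formula: 2A = Σ (x_i·y_{i+1} − x_{i+1}·y_i), indices taken mod 5.
Σ = (-171) + (-112) + (-116) + (-82) + (-278) = -759
Area = |Σ|/2 = 379.5.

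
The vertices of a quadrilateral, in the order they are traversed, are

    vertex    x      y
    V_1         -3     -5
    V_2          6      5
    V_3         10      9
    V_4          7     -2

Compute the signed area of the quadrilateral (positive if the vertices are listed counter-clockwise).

Apply the shoelace (surveyor's) formula: 2A = Σ (x_i·y_{i+1} − x_{i+1}·y_i), indices taken mod 4.
V_1→V_2: (-3)(5) − (6)(-5) = 15
V_2→V_3: (6)(9) − (10)(5) = 4
V_3→V_4: (10)(-2) − (7)(9) = -83
V_4→V_1: (7)(-5) − (-3)(-2) = -41
Σ = -105
Signed area = Σ/2 = -52.5 (negative ⇒ clockwise traversal).

-52.5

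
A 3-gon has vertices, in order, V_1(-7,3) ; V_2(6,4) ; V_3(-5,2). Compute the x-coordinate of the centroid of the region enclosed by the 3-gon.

Apply the surveyor's formula. First the cross-terms c_i = x_i·y_{i+1} − x_{i+1}·y_i:
  -46, 32, -1  ⇒  2A = -15, A = -7.5.
Then Σ (x_i + x_{i+1})·c_i = 90, so x̄ = 90 / (6·(-7.5)) = -2.

-2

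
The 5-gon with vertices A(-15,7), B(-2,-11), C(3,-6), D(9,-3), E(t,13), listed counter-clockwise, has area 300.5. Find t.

2

Write out the shoelace sum; only the two edges meeting at E involve t:
2·Area = [(9·13 − t·(-3)) + (t·7 − (-15)·13)] + 269
       = 10·t + 581 = 601
⇒ t = 2.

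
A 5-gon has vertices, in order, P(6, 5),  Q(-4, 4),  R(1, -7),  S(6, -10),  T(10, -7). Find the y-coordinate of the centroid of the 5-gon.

-139/75

Apply the shoelace (surveyor's) formula. First the cross-terms c_i = x_i·y_{i+1} − x_{i+1}·y_i:
  44, 24, 32, 58, 92  ⇒  2A = 250, A = 125.
Then Σ (y_i + y_{i+1})·c_i = -1390, so ȳ = -1390 / (6·125) = -139/75.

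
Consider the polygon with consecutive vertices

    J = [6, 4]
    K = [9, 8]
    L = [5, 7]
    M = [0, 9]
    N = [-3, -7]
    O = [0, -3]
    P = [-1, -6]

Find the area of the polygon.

Σ = (12) + (23) + (45) + (27) + (9) + (-3) + (32) = 145
Area = |Σ|/2 = 72.5.

72.5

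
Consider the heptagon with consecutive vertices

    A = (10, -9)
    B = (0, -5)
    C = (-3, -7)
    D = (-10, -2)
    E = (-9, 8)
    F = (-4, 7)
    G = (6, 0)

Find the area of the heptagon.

177

A→B: (10)(-5) − (0)(-9) = -50
B→C: (0)(-7) − (-3)(-5) = -15
C→D: (-3)(-2) − (-10)(-7) = -64
D→E: (-10)(8) − (-9)(-2) = -98
E→F: (-9)(7) − (-4)(8) = -31
F→G: (-4)(0) − (6)(7) = -42
G→A: (6)(-9) − (10)(0) = -54
Σ = -354
Area = |Σ|/2 = 177.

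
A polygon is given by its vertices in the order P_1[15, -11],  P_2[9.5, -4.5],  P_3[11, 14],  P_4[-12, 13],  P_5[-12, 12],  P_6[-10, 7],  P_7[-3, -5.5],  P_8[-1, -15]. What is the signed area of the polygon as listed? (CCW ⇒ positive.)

465

Σ = (37) + (182.5) + (311) + (12) + (36) + (76) + (39.5) + (236) = 930
Signed area = Σ/2 = 465 (positive ⇒ counter-clockwise traversal).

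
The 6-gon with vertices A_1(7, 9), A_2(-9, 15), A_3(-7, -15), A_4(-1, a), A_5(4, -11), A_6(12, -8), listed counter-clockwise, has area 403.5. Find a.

-11

Write out the shoelace sum; only the two edges meeting at A_4 involve a:
2·Area = [((-7)·a − (-1)·(-15)) + ((-1)·(-11) − 4·a)] + 690
       = -11·a + 686 = 807
⇒ a = -11.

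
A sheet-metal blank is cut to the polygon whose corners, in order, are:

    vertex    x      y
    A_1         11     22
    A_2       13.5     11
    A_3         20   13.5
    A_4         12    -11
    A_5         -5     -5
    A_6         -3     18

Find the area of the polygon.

Apply the shoelace (surveyor's) formula: 2A = Σ (x_i·y_{i+1} − x_{i+1}·y_i), indices taken mod 6.
A_1→A_2: (11)(11) − (13.5)(22) = -176
A_2→A_3: (13.5)(13.5) − (20)(11) = -37.75
A_3→A_4: (20)(-11) − (12)(13.5) = -382
A_4→A_5: (12)(-5) − (-5)(-11) = -115
A_5→A_6: (-5)(18) − (-3)(-5) = -105
A_6→A_1: (-3)(22) − (11)(18) = -264
Σ = -1079.75
Area = |Σ|/2 = 539.875.

539.875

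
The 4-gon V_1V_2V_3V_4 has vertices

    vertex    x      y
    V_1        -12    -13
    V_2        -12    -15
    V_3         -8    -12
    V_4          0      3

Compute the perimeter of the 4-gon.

44

|V_1V_2| = √((0)² + (-2)²) = √4 = 2
|V_2V_3| = √((4)² + (3)²) = √25 = 5
|V_3V_4| = √((8)² + (15)²) = √289 = 17
|V_4V_1| = √((-12)² + (-16)²) = √400 = 20
Perimeter = 2 + 5 + 17 + 20 = 44.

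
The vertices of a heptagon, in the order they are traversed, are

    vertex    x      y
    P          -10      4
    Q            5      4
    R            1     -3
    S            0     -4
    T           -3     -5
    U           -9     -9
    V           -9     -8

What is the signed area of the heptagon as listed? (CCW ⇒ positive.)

Apply the shoelace formula: 2A = Σ (x_i·y_{i+1} − x_{i+1}·y_i), indices taken mod 7.
Cross-terms: -60, -19, -4, -12, -18, -9, -116  ⇒  Σ = -238
Signed area = Σ/2 = -119 (negative ⇒ clockwise traversal).

-119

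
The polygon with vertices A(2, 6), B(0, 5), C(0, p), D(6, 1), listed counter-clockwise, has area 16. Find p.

The doubled signed area Σ (x_i y_{i+1} − x_{i+1} y_i) is linear in p.
With p=0 it equals 44; the coefficient of p is -6 (from the two edges through C).
So -6·p + 44 = 2·16 = 32 ⇒ p = 2.

2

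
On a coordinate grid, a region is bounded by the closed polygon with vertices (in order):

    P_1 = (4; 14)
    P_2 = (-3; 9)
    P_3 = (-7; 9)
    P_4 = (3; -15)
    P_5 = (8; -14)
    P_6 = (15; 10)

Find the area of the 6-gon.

365

Σ = (78) + (36) + (78) + (78) + (290) + (170) = 730
Area = |Σ|/2 = 365.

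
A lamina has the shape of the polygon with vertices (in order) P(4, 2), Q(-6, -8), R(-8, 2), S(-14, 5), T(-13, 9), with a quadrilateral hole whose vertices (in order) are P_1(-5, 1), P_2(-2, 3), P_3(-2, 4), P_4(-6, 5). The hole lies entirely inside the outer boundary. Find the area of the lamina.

Outer boundary:
Σ = (-20) + (-76) + (-12) + (-61) + (-62) = -231
Area = |Σ|/2 = 115.5.
Hole:
Apply Gauss's area formula: 2A = Σ (x_i·y_{i+1} − x_{i+1}·y_i), indices taken mod 4.
Cross-terms: -13, -2, 14, 19  ⇒  Σ = 18
Area = |Σ|/2 = 9.
Net area = 115.5 − 9 = 106.5.

106.5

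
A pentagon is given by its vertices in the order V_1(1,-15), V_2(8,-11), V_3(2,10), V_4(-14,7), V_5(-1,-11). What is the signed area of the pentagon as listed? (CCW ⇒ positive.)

276

Apply the shoelace formula: 2A = Σ (x_i·y_{i+1} − x_{i+1}·y_i), indices taken mod 5.
Σ = (109) + (102) + (154) + (161) + (26) = 552
Signed area = Σ/2 = 276 (positive ⇒ counter-clockwise traversal).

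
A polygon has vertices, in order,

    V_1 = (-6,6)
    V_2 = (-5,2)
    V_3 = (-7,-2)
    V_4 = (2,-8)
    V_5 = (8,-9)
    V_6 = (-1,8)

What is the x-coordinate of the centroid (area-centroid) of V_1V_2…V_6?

-47/147

Apply the shoelace (surveyor's) formula. First the cross-terms c_i = x_i·y_{i+1} − x_{i+1}·y_i:
  18, 24, 60, 46, 55, 42  ⇒  2A = 245, A = 122.5.
Then Σ (x_i + x_{i+1})·c_i = -235, so x̄ = -235 / (6·122.5) = -47/147.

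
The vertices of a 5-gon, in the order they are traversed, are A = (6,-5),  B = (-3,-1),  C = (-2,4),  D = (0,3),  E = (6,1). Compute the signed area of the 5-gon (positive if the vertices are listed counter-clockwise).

-47.5

Σ = (-21) + (-14) + (-6) + (-18) + (-36) = -95
Signed area = Σ/2 = -47.5 (negative ⇒ clockwise traversal).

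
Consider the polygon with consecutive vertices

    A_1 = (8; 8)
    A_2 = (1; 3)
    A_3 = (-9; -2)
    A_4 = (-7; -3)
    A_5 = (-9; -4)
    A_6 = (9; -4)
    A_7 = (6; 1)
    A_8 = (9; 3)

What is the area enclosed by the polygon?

108.5

A_1→A_2: (8)(3) − (1)(8) = 16
A_2→A_3: (1)(-2) − (-9)(3) = 25
A_3→A_4: (-9)(-3) − (-7)(-2) = 13
A_4→A_5: (-7)(-4) − (-9)(-3) = 1
A_5→A_6: (-9)(-4) − (9)(-4) = 72
A_6→A_7: (9)(1) − (6)(-4) = 33
A_7→A_8: (6)(3) − (9)(1) = 9
A_8→A_1: (9)(8) − (8)(3) = 48
Σ = 217
Area = |Σ|/2 = 108.5.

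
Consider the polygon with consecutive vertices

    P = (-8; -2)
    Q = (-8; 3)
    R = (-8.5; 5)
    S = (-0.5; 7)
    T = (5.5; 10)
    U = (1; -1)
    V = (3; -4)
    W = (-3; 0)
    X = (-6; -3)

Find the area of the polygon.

Apply the shoelace (surveyor's) formula: 2A = Σ (x_i·y_{i+1} − x_{i+1}·y_i), indices taken mod 9.
Cross-terms: -40, -14.5, -57, -43.5, -15.5, -1, -12, 9, -12  ⇒  Σ = -186.5
Area = |Σ|/2 = 93.25.

93.25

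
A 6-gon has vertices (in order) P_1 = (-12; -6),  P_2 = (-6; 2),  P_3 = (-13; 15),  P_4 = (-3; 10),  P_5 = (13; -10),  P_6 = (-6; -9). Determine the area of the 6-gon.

Σ = (-60) + (-64) + (-85) + (-100) + (-177) + (-72) = -558
Area = |Σ|/2 = 279.

279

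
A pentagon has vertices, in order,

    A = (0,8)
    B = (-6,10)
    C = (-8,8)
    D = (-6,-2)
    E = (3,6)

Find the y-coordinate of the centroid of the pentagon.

Apply Gauss's area formula. First the cross-terms c_i = x_i·y_{i+1} − x_{i+1}·y_i:
  48, 32, 64, -30, 24  ⇒  2A = 138, A = 69.
Then Σ (y_i + y_{i+1})·c_i = 2040, so ȳ = 2040 / (6·69) = 340/69.

340/69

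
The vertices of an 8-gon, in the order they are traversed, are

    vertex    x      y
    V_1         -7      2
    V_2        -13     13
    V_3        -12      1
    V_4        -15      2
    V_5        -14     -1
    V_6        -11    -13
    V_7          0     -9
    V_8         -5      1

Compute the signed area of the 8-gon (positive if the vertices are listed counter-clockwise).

167

Cross-terms: -65, 143, -9, 43, 171, 99, -45, -3  ⇒  Σ = 334
Signed area = Σ/2 = 167 (positive ⇒ counter-clockwise traversal).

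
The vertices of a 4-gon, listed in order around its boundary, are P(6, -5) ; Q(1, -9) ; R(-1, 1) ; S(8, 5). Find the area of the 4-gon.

70

Σ = (-49) + (-8) + (-13) + (-70) = -140
Area = |Σ|/2 = 70.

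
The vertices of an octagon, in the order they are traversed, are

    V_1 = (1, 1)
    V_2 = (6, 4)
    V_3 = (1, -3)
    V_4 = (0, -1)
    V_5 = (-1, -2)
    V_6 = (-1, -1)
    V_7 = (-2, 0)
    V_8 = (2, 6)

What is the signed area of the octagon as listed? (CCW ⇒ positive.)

Apply Gauss's area formula: 2A = Σ (x_i·y_{i+1} − x_{i+1}·y_i), indices taken mod 8.
Cross-terms: -2, -22, -1, -1, -1, -2, -12, -4  ⇒  Σ = -45
Signed area = Σ/2 = -22.5 (negative ⇒ clockwise traversal).

-22.5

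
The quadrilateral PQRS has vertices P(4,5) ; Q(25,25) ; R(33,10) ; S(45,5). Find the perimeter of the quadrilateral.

100

|PQ| = √((21)² + (20)²) = √841 = 29
|QR| = √((8)² + (-15)²) = √289 = 17
|RS| = √((12)² + (-5)²) = √169 = 13
|SP| = √((-41)² + (0)²) = √1681 = 41
Perimeter = 29 + 17 + 13 + 41 = 100.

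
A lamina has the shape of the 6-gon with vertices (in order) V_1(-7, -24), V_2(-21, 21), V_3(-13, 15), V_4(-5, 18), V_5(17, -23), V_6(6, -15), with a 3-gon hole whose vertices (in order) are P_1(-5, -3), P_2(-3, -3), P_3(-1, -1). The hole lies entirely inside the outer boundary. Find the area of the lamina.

Outer boundary:
Apply the shoelace (surveyor's) formula: 2A = Σ (x_i·y_{i+1} − x_{i+1}·y_i), indices taken mod 6.
Σ = (-651) + (-42) + (-159) + (-191) + (-117) + (-249) = -1409
Area = |Σ|/2 = 704.5.
Hole:
P_1→P_2: (-5)(-3) − (-3)(-3) = 6
P_2→P_3: (-3)(-1) − (-1)(-3) = 0
P_3→P_1: (-1)(-3) − (-5)(-1) = -2
Σ = 4
Area = |Σ|/2 = 2.
Net area = 704.5 − 2 = 702.5.

702.5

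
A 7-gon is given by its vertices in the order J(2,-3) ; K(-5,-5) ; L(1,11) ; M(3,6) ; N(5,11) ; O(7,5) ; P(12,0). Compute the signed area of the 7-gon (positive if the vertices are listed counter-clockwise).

-123.5

Apply Gauss's area formula: 2A = Σ (x_i·y_{i+1} − x_{i+1}·y_i), indices taken mod 7.
Cross-terms: -25, -50, -27, 3, -52, -60, -36  ⇒  Σ = -247
Signed area = Σ/2 = -123.5 (negative ⇒ clockwise traversal).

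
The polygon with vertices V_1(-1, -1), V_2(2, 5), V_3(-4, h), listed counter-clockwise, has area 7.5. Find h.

Write out the shoelace sum; only the two edges meeting at V_3 involve h:
2·Area = [(2·h − (-4)·5) + ((-4)·(-1) − (-1)·h)] + -3
       = 3·h + 21 = 15
⇒ h = -2.

-2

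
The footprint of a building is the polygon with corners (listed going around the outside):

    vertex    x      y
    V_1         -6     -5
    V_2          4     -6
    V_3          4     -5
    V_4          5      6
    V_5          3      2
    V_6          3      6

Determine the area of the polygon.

67

Apply the shoelace formula: 2A = Σ (x_i·y_{i+1} − x_{i+1}·y_i), indices taken mod 6.
Σ = (56) + (4) + (49) + (-8) + (12) + (21) = 134
Area = |Σ|/2 = 67.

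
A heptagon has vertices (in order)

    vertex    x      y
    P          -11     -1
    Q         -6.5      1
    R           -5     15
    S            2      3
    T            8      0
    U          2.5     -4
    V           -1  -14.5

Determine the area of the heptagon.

Σ = (-17.5) + (-92.5) + (-45) + (-24) + (-32) + (-40.25) + (-158.5) = -409.75
Area = |Σ|/2 = 204.875.

204.875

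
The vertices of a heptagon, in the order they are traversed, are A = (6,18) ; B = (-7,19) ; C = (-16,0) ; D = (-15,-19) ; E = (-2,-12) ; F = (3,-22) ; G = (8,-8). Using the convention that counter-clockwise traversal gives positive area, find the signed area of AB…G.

Σ = (240) + (304) + (304) + (142) + (80) + (152) + (192) = 1414
Signed area = Σ/2 = 707 (positive ⇒ counter-clockwise traversal).

707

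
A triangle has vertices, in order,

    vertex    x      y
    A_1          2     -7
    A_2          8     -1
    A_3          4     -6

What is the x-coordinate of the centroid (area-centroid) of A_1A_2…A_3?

14/3

Apply the shoelace formula. First the cross-terms c_i = x_i·y_{i+1} − x_{i+1}·y_i:
  54, -44, -16  ⇒  2A = -6, A = -3.
Then Σ (x_i + x_{i+1})·c_i = -84, so x̄ = -84 / (6·(-3)) = 14/3.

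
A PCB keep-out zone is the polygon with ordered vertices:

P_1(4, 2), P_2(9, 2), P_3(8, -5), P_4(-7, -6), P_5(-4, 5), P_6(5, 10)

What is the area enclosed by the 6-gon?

154

Σ = (-10) + (-61) + (-83) + (-59) + (-65) + (-30) = -308
Area = |Σ|/2 = 154.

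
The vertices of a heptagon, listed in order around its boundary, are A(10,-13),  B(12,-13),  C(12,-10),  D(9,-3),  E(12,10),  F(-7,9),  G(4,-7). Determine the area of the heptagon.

Apply Gauss's area formula: 2A = Σ (x_i·y_{i+1} − x_{i+1}·y_i), indices taken mod 7.
A→B: (10)(-13) − (12)(-13) = 26
B→C: (12)(-10) − (12)(-13) = 36
C→D: (12)(-3) − (9)(-10) = 54
D→E: (9)(10) − (12)(-3) = 126
E→F: (12)(9) − (-7)(10) = 178
F→G: (-7)(-7) − (4)(9) = 13
G→A: (4)(-13) − (10)(-7) = 18
Σ = 451
Area = |Σ|/2 = 225.5.

225.5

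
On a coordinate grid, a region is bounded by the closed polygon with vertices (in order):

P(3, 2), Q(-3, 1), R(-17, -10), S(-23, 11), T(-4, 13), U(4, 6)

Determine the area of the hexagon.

351

Σ = (9) + (47) + (-417) + (-255) + (-76) + (-10) = -702
Area = |Σ|/2 = 351.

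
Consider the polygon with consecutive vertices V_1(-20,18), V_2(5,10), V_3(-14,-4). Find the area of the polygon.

251

Apply Gauss's area formula: 2A = Σ (x_i·y_{i+1} − x_{i+1}·y_i), indices taken mod 3.
Σ = (-290) + (120) + (-332) = -502
Area = |Σ|/2 = 251.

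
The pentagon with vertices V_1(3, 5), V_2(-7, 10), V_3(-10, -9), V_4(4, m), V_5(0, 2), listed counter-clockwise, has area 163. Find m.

The doubled signed area Σ (x_i y_{i+1} − x_{i+1} y_i) is linear in m.
With m=0 it equals 266; the coefficient of m is -10 (from the two edges through V_4).
So -10·m + 266 = 2·163 = 326 ⇒ m = -6.

-6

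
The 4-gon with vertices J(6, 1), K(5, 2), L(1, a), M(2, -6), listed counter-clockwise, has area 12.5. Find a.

-4

The doubled signed area Σ (x_i y_{i+1} − x_{i+1} y_i) is linear in a.
With a=0 it equals 37; the coefficient of a is 3 (from the two edges through L).
So 3·a + 37 = 2·12.5 = 25 ⇒ a = -4.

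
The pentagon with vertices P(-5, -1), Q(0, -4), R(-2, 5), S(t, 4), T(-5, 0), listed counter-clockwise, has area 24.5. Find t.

-4

The doubled signed area Σ (x_i y_{i+1} − x_{i+1} y_i) is linear in t.
With t=0 it equals 29; the coefficient of t is -5 (from the two edges through S).
So -5·t + 29 = 2·24.5 = 49 ⇒ t = -4.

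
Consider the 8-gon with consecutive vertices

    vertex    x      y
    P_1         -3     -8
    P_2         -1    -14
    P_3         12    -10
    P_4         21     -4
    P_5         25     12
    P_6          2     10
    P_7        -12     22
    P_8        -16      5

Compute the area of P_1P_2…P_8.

Apply the shoelace (surveyor's) formula: 2A = Σ (x_i·y_{i+1} − x_{i+1}·y_i), indices taken mod 8.
Cross-terms: 34, 178, 162, 352, 226, 164, 292, 143  ⇒  Σ = 1551
Area = |Σ|/2 = 775.5.

775.5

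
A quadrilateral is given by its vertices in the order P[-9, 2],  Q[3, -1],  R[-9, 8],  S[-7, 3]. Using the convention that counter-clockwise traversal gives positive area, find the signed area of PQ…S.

P→Q: (-9)(-1) − (3)(2) = 3
Q→R: (3)(8) − (-9)(-1) = 15
R→S: (-9)(3) − (-7)(8) = 29
S→P: (-7)(2) − (-9)(3) = 13
Σ = 60
Signed area = Σ/2 = 30 (positive ⇒ counter-clockwise traversal).

30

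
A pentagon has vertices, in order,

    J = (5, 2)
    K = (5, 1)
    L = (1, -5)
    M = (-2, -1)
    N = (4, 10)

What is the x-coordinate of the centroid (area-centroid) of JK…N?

Apply Gauss's area formula. First the cross-terms c_i = x_i·y_{i+1} − x_{i+1}·y_i:
  -5, -26, -11, -16, -42  ⇒  2A = -100, A = -50.
Then Σ (x_i + x_{i+1})·c_i = -605, so x̄ = -605 / (6·(-50)) = 121/60.

121/60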